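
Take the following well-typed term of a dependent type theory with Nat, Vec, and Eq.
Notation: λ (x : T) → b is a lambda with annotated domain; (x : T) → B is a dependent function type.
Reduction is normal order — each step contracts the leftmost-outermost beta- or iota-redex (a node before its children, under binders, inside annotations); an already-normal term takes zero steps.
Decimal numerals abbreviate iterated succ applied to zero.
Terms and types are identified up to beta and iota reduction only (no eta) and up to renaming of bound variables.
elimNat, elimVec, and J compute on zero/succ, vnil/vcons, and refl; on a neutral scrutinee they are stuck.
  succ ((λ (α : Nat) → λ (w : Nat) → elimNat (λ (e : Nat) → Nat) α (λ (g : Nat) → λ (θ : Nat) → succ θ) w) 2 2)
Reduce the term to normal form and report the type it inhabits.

reduced normal form:
  5
the term's type:
  Nat


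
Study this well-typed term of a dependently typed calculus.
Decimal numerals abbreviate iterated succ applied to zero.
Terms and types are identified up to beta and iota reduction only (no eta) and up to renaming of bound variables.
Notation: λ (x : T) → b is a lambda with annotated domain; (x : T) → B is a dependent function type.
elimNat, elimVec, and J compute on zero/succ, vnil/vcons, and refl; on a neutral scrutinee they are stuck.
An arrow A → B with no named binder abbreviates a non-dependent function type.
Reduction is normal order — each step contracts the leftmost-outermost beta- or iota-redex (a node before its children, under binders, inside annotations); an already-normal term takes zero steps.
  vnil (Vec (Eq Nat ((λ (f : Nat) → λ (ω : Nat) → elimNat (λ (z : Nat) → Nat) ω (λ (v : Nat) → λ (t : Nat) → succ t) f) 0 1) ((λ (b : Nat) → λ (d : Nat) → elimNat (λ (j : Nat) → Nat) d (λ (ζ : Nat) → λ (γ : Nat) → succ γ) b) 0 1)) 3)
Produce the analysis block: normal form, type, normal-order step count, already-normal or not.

normal form:
  vnil (Vec (Eq Nat 1 1) 3)
type:
  Vec (Vec (Eq Nat 1 1) 3) 0
normal-order step count: 6
already normal: no
first contracted redex: a beta-redex


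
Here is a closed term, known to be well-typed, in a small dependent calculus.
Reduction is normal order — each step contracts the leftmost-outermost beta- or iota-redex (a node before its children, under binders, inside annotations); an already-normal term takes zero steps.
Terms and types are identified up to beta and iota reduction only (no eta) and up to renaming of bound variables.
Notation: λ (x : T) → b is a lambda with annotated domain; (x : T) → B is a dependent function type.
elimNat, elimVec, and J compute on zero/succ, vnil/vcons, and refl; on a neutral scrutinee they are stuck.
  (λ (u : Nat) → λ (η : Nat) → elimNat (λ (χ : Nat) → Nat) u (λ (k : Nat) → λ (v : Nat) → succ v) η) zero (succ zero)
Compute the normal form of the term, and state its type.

normal form:
  succ zero
the term's type:
  Nat


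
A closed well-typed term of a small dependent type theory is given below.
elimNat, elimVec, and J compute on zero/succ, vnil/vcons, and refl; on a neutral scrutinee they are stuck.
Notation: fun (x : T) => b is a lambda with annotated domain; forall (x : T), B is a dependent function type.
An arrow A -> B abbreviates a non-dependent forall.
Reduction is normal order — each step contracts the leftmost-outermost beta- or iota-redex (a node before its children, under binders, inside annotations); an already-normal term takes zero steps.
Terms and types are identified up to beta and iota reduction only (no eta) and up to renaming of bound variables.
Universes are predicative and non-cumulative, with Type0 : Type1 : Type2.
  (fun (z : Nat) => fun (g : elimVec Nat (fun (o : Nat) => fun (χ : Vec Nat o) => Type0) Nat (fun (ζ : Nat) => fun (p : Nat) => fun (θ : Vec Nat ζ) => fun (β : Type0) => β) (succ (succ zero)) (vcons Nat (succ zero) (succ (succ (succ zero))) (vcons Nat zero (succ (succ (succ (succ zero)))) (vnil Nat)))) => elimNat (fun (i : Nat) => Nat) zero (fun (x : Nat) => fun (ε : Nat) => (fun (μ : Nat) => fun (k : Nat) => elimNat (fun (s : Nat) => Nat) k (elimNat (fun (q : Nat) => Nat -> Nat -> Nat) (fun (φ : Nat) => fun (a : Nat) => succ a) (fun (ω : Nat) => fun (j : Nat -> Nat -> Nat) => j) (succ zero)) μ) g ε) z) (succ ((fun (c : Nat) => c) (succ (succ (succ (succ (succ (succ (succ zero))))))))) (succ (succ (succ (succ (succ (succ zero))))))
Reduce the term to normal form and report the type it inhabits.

normal form:
  succ (succ (succ (succ (succ (succ (succ (succ (succ (succ (succ (succ (succ (succ (succ (succ (succ (succ (succ (succ (succ (succ (succ (succ (succ (succ (succ (succ (succ (succ (succ (succ (succ (succ (succ (succ (succ (succ (succ (succ (succ (succ (succ (succ (succ (succ (succ (succ zero)))))))))))))))))))))))))))))))))))))))))))))))
type:
  Nat


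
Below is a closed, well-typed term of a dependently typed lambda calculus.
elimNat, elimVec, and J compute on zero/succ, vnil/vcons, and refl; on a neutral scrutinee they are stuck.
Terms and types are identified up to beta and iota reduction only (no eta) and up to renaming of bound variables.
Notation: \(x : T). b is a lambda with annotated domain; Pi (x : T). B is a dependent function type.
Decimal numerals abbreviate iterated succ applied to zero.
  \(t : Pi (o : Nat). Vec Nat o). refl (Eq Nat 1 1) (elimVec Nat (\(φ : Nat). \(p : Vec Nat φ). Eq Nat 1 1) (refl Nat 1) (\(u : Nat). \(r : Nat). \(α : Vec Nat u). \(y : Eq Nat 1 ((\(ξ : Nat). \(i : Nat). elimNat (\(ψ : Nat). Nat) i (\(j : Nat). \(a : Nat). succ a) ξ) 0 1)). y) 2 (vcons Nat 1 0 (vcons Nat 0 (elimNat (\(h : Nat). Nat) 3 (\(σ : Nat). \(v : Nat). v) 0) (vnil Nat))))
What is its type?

inferred type:
  Pi (t : Pi (o : Nat). Vec Nat o). Eq (Eq Nat 1 1) (refl Nat 1) (refl Nat 1)


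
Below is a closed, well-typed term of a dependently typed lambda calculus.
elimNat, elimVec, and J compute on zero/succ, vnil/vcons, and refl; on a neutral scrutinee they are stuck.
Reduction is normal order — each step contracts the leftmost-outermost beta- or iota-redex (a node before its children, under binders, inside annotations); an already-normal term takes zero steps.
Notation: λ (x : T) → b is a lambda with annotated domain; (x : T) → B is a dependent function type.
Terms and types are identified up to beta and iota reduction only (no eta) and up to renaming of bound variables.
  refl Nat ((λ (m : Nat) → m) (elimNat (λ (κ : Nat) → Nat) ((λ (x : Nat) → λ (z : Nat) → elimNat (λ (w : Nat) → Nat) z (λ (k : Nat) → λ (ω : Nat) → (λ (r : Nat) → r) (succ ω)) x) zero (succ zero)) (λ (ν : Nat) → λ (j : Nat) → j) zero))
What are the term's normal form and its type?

resulting normal form:
  refl Nat (succ zero)
the term's type:
  Eq Nat (succ zero) (succ zero)
observation: contracting a beta-redex first, the term normalizes in 5 steps.


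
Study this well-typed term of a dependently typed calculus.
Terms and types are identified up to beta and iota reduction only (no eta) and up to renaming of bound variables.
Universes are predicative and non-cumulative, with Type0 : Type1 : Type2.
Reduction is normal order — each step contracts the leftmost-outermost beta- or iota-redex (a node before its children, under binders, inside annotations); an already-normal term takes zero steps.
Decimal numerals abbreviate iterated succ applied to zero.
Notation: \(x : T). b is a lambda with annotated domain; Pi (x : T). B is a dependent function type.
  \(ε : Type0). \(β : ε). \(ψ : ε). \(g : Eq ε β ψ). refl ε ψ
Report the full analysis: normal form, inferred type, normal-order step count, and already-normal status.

resulting normal form:
  \(ε : Type0). \(β : ε). \(ψ : ε). \(g : Eq ε β ψ). refl ε ψ
the term's type:
  Pi (ε : Type0). Pi (β : ε). Pi (ψ : ε). Pi (g : Eq ε β ψ). Eq ε ψ ψ
normal-order step count: 0
term was already normal: yes


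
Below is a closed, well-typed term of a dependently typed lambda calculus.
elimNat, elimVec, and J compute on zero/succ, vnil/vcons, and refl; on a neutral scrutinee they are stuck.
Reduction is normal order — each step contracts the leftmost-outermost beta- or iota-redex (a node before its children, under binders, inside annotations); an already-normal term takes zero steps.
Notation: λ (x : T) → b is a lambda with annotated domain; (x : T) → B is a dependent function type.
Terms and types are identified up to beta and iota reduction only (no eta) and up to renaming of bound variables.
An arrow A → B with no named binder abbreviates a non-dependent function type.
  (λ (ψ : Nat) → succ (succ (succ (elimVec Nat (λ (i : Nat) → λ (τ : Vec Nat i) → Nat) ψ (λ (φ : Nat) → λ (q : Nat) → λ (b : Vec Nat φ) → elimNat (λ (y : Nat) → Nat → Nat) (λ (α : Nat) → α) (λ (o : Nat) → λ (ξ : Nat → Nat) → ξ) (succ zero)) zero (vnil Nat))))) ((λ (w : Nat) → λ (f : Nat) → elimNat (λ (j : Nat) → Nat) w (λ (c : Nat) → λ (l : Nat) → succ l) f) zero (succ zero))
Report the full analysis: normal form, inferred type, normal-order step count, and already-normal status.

resulting normal form:
  succ (succ (succ (succ zero)))
the term's type:
  Nat
steps to reach normal form (normal order): 8
started in normal form: no
first redex: a beta-redex


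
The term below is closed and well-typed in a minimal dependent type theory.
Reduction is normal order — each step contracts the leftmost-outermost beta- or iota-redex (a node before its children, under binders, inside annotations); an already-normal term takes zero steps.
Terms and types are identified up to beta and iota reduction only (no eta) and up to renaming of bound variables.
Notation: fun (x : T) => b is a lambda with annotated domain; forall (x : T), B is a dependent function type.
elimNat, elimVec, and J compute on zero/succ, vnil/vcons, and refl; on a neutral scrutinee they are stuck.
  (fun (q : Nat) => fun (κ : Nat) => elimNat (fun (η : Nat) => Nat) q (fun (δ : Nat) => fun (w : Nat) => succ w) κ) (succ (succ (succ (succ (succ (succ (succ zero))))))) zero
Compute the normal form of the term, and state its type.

reduced normal form:
  succ (succ (succ (succ (succ (succ (succ zero))))))
type:
  Nat
observation: the leftmost-outermost redex is a beta-redex, and normalization takes 3 steps.


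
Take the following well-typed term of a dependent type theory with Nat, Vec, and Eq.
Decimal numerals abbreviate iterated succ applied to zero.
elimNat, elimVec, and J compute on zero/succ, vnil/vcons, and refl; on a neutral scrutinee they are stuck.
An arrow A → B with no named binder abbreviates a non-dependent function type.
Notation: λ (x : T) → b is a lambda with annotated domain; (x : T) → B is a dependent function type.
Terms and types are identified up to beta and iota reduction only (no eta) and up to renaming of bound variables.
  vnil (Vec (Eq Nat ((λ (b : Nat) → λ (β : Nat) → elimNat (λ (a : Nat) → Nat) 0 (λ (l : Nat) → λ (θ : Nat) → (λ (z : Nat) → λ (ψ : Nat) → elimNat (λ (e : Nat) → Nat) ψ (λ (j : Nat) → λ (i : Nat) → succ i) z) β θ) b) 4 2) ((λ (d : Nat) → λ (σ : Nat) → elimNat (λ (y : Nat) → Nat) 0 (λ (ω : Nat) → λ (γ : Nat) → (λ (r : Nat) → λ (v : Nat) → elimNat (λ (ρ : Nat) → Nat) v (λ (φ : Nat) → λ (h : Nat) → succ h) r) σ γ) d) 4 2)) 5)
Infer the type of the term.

the term's type:
  Vec (Vec (Eq Nat 8 8) 5) 0


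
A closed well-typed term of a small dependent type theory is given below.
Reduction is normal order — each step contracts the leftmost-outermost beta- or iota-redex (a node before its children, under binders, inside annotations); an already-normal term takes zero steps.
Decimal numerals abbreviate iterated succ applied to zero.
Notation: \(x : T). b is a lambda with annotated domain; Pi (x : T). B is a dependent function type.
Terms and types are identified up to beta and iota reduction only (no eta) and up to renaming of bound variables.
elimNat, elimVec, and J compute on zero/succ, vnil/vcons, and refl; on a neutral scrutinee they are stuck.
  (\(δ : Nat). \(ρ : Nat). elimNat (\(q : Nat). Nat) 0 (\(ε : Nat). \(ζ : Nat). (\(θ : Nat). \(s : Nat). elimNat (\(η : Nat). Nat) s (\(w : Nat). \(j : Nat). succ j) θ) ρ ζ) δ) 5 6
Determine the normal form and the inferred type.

reduced normal form:
  30
type:
  Nat


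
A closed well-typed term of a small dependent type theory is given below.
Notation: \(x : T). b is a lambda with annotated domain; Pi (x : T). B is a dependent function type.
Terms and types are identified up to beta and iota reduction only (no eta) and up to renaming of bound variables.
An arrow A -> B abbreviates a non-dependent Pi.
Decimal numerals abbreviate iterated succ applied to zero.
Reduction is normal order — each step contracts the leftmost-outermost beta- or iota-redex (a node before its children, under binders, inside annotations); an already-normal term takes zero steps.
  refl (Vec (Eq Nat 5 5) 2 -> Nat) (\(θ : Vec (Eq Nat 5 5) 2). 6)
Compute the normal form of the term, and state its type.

reduced normal form:
  refl (Vec (Eq Nat 5 5) 2 -> Nat) (\(θ : Vec (Eq Nat 5 5) 2). 6)
the term's type:
  Eq (Vec (Eq Nat 5 5) 2 -> Nat) (\(θ : Vec (Eq Nat 5 5) 2). 6) (\(i : Vec (Eq Nat 5 5) 2). 6)
observation: no redex remains anywhere in the term; it is its own normal form.


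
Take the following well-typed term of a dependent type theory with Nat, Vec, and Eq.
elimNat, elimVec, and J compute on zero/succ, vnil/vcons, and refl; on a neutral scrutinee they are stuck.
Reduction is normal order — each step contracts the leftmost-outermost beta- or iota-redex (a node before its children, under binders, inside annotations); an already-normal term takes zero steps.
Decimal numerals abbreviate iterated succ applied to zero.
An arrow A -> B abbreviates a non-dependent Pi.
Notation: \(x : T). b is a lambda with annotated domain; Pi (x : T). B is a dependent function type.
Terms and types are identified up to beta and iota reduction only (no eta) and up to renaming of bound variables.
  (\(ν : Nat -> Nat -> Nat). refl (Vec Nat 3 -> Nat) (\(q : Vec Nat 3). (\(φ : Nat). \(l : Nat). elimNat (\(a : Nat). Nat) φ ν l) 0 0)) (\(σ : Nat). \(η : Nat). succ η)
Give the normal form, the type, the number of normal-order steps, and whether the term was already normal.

normal form:
  refl (Vec Nat 3 -> Nat) (\(ν : Vec Nat 3). 0)
type:
  Eq (Vec Nat 3 -> Nat) (\(ν : Vec Nat 3). 0) (\(q : Vec Nat 3). 0)
reduction steps (normal order): 4
already normal: no
first contracted redex: a beta-redex


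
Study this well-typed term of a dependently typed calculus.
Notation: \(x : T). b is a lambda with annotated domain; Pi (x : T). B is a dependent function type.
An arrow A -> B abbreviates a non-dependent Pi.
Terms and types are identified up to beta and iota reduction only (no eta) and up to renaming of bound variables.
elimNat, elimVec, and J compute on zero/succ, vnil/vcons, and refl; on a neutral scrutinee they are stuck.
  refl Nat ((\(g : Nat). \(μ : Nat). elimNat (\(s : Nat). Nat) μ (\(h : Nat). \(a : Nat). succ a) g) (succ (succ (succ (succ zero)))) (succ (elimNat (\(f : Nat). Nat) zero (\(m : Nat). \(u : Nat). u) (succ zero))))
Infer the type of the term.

the term's type:
  Eq Nat (succ (succ (succ (succ (succ zero))))) (succ (succ (succ (succ (succ zero)))))


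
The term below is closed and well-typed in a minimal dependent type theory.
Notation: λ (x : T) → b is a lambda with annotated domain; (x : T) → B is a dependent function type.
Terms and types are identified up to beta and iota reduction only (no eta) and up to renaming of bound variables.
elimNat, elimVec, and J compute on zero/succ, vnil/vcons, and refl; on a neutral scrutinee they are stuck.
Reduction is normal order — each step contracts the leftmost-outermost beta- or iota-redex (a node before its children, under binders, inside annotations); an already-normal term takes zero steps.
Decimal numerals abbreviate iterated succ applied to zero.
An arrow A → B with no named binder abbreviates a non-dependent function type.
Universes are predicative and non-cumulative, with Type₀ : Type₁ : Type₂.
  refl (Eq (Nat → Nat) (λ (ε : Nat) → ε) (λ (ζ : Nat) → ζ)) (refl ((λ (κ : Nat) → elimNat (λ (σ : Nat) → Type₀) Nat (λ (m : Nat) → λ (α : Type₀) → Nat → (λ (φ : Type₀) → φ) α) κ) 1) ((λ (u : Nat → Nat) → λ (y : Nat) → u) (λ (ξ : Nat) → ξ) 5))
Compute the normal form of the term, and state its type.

normal form:
  refl (Eq (Nat → Nat) (λ (ε : Nat) → ε) (λ (ζ : Nat) → ζ)) (refl (Nat → Nat) (λ (κ : Nat) → κ))
type:
  Eq (Eq (Nat → Nat) (λ (ε : Nat) → ε) (λ (ζ : Nat) → ζ)) (refl (Nat → Nat) (λ (κ : Nat) → κ)) (refl (Nat → Nat) (λ (σ : Nat) → σ))
observation: reduction starts at a beta-redex, and 8 normal-order steps reach the normal form.


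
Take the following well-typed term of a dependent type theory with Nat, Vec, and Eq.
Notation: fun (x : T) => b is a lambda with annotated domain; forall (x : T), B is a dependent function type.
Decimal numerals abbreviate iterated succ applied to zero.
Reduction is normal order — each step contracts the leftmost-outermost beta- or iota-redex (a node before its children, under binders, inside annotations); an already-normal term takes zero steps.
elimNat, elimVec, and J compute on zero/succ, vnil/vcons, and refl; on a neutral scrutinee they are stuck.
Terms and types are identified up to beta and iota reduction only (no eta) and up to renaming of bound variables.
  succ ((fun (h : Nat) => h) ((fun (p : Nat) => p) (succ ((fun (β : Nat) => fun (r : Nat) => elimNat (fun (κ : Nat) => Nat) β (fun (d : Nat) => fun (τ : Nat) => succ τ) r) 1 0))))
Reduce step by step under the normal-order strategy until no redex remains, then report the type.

normal-order reduction:
  succ ((fun (h : Nat) => h) ((fun (p : Nat) => p) (succ ((fun (β : Nat) => fun (r : Nat) => elimNat (fun (κ : Nat) => Nat) β (fun (d : Nat) => fun (τ : Nat) => succ τ) r) 1 0))))
  ~> succ ((fun (h : Nat) => h) (succ ((fun (p : Nat) => fun (β : Nat) => elimNat (fun (r : Nat) => Nat) p (fun (κ : Nat) => fun (d : Nat) => succ d) β) 1 0)))
  ~> succ (succ ((fun (h : Nat) => fun (p : Nat) => elimNat (fun (β : Nat) => Nat) h (fun (r : Nat) => fun (κ : Nat) => succ κ) p) 1 0))
  ~> succ (succ ((fun (h : Nat) => elimNat (fun (p : Nat) => Nat) 1 (fun (β : Nat) => fun (r : Nat) => succ r) h) 0))
  ~> succ (succ (elimNat (fun (h : Nat) => Nat) 1 (fun (p : Nat) => fun (β : Nat) => succ β) 0))
  ~> 3
type:
  Nat


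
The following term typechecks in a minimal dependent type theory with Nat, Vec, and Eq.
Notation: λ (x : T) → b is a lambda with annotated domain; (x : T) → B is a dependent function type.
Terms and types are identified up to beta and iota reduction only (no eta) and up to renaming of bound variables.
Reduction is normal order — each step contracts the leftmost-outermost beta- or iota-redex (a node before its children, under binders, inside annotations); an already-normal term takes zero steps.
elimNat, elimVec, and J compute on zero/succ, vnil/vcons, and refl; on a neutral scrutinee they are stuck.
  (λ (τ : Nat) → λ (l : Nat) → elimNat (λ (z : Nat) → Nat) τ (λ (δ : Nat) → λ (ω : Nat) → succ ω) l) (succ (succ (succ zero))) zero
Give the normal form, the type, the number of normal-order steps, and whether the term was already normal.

resulting normal form:
  succ (succ (succ zero))
the term's type:
  Nat
normal-order step count: 3
term was already normal: no
first contracted redex: a beta-redex


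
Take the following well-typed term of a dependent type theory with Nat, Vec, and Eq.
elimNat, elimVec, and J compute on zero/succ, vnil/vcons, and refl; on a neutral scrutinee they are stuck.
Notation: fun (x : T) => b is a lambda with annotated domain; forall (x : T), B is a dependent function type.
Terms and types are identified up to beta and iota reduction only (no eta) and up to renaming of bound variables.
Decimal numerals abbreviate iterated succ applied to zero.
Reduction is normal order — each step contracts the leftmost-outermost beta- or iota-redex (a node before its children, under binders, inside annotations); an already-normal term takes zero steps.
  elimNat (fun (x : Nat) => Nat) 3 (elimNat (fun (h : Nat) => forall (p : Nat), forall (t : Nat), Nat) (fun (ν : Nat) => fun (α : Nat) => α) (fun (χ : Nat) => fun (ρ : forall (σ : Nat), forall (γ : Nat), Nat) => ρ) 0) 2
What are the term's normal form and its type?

resulting normal form:
  3
inferred type:
  Nat
observation: normalization takes exactly 9 steps under the normal-order strategy.


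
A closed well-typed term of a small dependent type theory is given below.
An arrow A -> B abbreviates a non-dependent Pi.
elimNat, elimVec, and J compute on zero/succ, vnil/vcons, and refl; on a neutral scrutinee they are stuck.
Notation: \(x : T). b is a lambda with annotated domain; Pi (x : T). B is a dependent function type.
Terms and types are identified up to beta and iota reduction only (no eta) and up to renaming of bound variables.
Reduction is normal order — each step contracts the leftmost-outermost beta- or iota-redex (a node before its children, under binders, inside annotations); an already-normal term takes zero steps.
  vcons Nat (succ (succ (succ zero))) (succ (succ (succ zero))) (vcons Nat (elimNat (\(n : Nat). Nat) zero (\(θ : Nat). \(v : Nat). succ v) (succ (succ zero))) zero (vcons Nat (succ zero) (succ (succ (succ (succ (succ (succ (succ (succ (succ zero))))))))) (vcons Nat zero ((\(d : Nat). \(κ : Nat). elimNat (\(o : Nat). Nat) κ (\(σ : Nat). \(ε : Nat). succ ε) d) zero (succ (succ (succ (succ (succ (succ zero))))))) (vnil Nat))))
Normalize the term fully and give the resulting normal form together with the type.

reduced normal form:
  vcons Nat (succ (succ (succ zero))) (succ (succ (succ zero))) (vcons Nat (succ (succ zero)) zero (vcons Nat (succ zero) (succ (succ (succ (succ (succ (succ (succ (succ (succ zero))))))))) (vcons Nat zero (succ (succ (succ (succ (succ (succ zero)))))) (vnil Nat))))
the term's type:
  Vec Nat (succ (succ (succ (succ zero))))


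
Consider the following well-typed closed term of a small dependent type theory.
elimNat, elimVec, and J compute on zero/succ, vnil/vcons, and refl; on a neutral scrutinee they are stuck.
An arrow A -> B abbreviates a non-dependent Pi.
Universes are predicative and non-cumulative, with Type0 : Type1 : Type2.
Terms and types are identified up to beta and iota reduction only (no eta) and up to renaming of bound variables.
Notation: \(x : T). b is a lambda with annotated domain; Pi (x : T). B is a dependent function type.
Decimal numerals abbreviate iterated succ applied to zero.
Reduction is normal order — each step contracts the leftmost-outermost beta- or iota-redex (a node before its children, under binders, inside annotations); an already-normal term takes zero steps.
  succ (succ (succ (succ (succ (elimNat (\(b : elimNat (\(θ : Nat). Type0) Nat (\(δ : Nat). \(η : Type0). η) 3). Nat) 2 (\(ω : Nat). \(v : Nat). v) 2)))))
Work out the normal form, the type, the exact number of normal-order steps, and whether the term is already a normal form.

resulting normal form:
  7
the term's type:
  Nat
steps to reach normal form (normal order): 7
started in normal form: no
first contracted redex: an elimNat iota-redex


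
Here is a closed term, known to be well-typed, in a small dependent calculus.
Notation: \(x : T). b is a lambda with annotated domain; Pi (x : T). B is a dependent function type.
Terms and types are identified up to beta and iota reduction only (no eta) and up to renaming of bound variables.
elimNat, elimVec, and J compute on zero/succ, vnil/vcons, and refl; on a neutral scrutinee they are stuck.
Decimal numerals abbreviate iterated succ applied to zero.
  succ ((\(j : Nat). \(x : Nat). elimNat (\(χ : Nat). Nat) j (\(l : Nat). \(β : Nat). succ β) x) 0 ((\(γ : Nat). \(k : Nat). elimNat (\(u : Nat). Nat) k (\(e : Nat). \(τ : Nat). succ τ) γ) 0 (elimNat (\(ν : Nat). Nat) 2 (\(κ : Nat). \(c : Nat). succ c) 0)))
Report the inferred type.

inferred type:
  Nat


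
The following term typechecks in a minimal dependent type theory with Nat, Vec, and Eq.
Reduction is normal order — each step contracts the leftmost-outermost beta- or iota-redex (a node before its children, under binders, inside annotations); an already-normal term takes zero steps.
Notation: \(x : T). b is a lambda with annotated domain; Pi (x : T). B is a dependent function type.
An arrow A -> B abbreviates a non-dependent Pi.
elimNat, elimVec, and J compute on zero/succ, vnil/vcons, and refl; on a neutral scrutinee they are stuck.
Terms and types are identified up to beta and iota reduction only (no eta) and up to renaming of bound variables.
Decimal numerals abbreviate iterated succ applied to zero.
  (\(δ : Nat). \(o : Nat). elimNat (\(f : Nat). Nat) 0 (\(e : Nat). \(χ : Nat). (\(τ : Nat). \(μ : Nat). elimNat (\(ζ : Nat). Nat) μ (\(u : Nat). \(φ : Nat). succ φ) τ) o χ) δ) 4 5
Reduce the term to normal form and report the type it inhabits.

normal form:
  20
the term's type:
  Nat
observation: the term reaches its normal form after 87 normal-order steps.


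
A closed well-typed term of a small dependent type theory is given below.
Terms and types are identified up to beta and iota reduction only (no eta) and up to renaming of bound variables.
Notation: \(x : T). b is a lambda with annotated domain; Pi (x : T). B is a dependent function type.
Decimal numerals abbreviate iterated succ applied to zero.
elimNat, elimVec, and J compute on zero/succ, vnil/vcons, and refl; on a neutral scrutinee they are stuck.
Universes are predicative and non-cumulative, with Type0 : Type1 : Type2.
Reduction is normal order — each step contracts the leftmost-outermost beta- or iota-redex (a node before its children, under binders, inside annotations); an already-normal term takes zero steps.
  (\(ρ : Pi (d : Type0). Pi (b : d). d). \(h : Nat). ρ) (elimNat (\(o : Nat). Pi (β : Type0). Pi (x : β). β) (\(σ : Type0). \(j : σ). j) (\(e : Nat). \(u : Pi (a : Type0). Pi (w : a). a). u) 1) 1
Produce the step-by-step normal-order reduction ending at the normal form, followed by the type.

normal-order reduction:
  (\(ρ : Pi (d : Type0). Pi (b : d). d). \(h : Nat). ρ) (elimNat (\(o : Nat). Pi (β : Type0). Pi (x : β). β) (\(σ : Type0). \(j : σ). j) (\(e : Nat). \(u : Pi (a : Type0). Pi (w : a). a). u) 1) 1
  ~> (\(ρ : Nat). elimNat (\(d : Nat). Pi (b : Type0). Pi (h : b). b) (\(o : Type0). \(β : o). β) (\(x : Nat). \(σ : Pi (j : Type0). Pi (e : j). j). σ) 1) 1
  ~> elimNat (\(ρ : Nat). Pi (d : Type0). Pi (b : d). d) (\(h : Type0). \(o : h). o) (\(β : Nat). \(x : Pi (σ : Type0). Pi (j : σ). σ). x) 1
  ~> (\(ρ : Nat). \(d : Pi (b : Type0). Pi (h : b). b). d) 0 (elimNat (\(o : Nat). Pi (β : Type0). Pi (x : β). β) (\(σ : Type0). \(j : σ). j) (\(e : Nat). \(u : Pi (a : Type0). Pi (w : a). a). u) 0)
  ~> (\(ρ : Pi (d : Type0). Pi (b : d). d). ρ) (elimNat (\(h : Nat). Pi (o : Type0). Pi (β : o). o) (\(x : Type0). \(σ : x). σ) (\(j : Nat). \(e : Pi (u : Type0). Pi (a : u). u). e) 0)
  ~> elimNat (\(ρ : Nat). Pi (d : Type0). Pi (b : d). d) (\(h : Type0). \(o : h). o) (\(β : Nat). \(x : Pi (σ : Type0). Pi (j : σ). σ). x) 0
  ~> \(ρ : Type0). \(d : ρ). d
inferred type:
  Pi (ρ : Type0). Pi (d : ρ). ρ


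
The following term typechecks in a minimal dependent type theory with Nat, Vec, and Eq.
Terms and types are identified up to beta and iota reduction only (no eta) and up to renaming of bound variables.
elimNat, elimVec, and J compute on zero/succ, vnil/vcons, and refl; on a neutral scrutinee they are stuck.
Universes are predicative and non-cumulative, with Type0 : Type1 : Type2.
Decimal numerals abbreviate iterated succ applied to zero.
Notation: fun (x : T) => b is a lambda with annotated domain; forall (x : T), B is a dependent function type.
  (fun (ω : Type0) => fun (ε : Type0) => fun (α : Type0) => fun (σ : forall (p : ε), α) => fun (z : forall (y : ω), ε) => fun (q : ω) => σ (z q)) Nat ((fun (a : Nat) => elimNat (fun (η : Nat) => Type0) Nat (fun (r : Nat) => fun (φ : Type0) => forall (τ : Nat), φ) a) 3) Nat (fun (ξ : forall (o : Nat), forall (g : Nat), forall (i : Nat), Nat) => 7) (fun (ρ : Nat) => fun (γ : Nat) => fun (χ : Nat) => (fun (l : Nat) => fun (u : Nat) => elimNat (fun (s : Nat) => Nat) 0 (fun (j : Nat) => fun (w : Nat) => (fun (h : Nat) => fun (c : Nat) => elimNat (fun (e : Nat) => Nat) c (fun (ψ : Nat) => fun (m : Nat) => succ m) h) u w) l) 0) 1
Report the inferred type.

inferred type:
  Nat


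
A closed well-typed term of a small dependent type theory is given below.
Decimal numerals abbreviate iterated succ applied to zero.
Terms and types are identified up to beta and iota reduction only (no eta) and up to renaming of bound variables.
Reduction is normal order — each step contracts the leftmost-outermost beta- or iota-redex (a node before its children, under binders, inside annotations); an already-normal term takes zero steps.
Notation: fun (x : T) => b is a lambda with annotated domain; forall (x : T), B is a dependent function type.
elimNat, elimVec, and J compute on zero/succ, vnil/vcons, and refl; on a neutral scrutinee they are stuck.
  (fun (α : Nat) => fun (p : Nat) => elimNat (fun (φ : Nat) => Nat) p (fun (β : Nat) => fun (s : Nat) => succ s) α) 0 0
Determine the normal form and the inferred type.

normal form:
  0
the term's type:
  Nat
observation: the leftmost-outermost redex is a beta-redex, and normalization takes 3 steps.


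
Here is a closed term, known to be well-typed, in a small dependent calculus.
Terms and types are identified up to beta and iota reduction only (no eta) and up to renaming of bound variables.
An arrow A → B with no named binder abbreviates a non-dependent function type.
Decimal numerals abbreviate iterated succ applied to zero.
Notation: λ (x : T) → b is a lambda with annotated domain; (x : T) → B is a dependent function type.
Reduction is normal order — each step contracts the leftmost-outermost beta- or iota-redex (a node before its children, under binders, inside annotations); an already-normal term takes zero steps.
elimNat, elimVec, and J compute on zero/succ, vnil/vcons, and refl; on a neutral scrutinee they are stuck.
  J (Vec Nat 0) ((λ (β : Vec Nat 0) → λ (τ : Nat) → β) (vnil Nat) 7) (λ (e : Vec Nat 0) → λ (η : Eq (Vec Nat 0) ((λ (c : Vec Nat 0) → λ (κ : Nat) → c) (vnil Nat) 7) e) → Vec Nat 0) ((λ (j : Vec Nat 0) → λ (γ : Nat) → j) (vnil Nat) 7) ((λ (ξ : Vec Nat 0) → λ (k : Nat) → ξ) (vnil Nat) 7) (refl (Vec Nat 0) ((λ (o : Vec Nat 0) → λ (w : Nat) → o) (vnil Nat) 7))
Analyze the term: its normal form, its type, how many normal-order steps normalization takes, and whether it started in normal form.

resulting normal form:
  vnil Nat
type:
  Vec Nat 0
normal-order step count: 3
started in normal form: no
first contracted redex: a J iota-redex


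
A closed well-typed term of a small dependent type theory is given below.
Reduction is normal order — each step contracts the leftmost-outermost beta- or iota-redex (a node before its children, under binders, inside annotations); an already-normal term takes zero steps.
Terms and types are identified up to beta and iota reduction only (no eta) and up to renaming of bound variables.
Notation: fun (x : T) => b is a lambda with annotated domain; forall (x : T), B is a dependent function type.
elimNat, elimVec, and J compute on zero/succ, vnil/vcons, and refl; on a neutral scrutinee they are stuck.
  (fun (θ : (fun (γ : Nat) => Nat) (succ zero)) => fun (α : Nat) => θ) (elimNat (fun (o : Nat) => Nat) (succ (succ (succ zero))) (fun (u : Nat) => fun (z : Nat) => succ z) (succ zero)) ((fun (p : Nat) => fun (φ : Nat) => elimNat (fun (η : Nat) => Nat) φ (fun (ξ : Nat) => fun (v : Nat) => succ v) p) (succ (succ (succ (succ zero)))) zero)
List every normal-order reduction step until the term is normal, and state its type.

reduction (normal order):
  (fun (θ : (fun (γ : Nat) => Nat) (succ zero)) => fun (α : Nat) => θ) (elimNat (fun (o : Nat) => Nat) (succ (succ (succ zero))) (fun (u : Nat) => fun (z : Nat) => succ z) (succ zero)) ((fun (p : Nat) => fun (φ : Nat) => elimNat (fun (η : Nat) => Nat) φ (fun (ξ : Nat) => fun (v : Nat) => succ v) p) (succ (succ (succ (succ zero)))) zero)
  ~> (fun (θ : Nat) => elimNat (fun (γ : Nat) => Nat) (succ (succ (succ zero))) (fun (α : Nat) => fun (o : Nat) => succ o) (succ zero)) ((fun (u : Nat) => fun (z : Nat) => elimNat (fun (p : Nat) => Nat) z (fun (φ : Nat) => fun (η : Nat) => succ η) u) (succ (succ (succ (succ zero)))) zero)
  ~> elimNat (fun (θ : Nat) => Nat) (succ (succ (succ zero))) (fun (γ : Nat) => fun (α : Nat) => succ α) (succ zero)
  ~> (fun (θ : Nat) => fun (γ : Nat) => succ γ) zero (elimNat (fun (α : Nat) => Nat) (succ (succ (succ zero))) (fun (o : Nat) => fun (u : Nat) => succ u) zero)
  ~> (fun (θ : Nat) => succ θ) (elimNat (fun (γ : Nat) => Nat) (succ (succ (succ zero))) (fun (α : Nat) => fun (o : Nat) => succ o) zero)
  ~> succ (elimNat (fun (θ : Nat) => Nat) (succ (succ (succ zero))) (fun (γ : Nat) => fun (α : Nat) => succ α) zero)
  ~> succ (succ (succ (succ zero)))
the term's type:
  Nat


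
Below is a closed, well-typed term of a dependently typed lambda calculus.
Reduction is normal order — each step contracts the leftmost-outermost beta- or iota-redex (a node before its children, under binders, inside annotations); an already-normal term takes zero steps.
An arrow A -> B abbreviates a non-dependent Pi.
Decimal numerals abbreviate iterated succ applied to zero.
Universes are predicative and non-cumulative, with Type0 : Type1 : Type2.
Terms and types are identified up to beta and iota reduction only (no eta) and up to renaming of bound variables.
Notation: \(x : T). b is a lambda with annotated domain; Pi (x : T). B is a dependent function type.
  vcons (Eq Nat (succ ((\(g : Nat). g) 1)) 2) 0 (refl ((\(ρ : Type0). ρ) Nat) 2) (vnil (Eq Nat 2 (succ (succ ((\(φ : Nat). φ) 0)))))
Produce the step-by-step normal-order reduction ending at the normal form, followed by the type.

normal-order reduction sequence:
  vcons (Eq Nat (succ ((\(g : Nat). g) 1)) 2) 0 (refl ((\(ρ : Type0). ρ) Nat) 2) (vnil (Eq Nat 2 (succ (succ ((\(φ : Nat). φ) 0)))))
  ~> vcons (Eq Nat 2 2) 0 (refl ((\(g : Type0). g) Nat) 2) (vnil (Eq Nat 2 (succ (succ ((\(ρ : Nat). ρ) 0)))))
  ~> vcons (Eq Nat 2 2) 0 (refl Nat 2) (vnil (Eq Nat 2 (succ (succ ((\(g : Nat). g) 0)))))
  ~> vcons (Eq Nat 2 2) 0 (refl Nat 2) (vnil (Eq Nat 2 2))
inferred type:
  Vec (Eq Nat 2 2) 1


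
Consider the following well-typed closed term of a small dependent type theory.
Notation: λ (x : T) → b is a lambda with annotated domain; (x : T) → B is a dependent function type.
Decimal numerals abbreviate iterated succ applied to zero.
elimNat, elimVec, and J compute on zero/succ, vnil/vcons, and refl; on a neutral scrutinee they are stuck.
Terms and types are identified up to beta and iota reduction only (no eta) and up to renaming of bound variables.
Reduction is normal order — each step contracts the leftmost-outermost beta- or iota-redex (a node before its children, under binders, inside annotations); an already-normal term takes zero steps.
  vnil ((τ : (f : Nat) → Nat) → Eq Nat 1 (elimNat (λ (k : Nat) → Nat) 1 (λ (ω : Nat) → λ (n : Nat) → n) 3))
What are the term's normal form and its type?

normal form:
  vnil ((τ : (f : Nat) → Nat) → Eq Nat 1 1)
type:
  Vec ((τ : (f : Nat) → Nat) → Eq Nat 1 1) 0


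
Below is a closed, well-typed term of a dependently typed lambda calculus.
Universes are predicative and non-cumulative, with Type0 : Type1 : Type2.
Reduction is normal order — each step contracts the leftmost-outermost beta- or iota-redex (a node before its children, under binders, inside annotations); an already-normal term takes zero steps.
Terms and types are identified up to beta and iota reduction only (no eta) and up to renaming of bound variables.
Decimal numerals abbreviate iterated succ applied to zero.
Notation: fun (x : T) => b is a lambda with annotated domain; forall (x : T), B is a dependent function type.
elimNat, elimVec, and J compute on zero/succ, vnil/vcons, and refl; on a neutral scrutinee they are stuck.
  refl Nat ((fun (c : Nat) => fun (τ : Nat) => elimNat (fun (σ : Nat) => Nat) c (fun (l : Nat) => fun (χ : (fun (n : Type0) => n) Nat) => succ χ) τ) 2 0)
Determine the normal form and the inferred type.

normal form:
  refl Nat 2
inferred type:
  Eq Nat 2 2


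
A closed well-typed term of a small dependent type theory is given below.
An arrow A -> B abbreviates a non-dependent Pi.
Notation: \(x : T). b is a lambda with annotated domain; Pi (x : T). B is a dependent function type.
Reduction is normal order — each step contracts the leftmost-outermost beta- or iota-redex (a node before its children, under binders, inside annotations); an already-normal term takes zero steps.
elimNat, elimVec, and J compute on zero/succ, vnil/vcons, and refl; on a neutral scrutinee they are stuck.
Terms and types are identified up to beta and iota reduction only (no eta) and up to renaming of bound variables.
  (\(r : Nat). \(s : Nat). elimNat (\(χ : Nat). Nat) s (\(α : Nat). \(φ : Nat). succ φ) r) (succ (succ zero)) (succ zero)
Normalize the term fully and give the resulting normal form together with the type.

resulting normal form:
  succ (succ (succ zero))
type:
  Nat


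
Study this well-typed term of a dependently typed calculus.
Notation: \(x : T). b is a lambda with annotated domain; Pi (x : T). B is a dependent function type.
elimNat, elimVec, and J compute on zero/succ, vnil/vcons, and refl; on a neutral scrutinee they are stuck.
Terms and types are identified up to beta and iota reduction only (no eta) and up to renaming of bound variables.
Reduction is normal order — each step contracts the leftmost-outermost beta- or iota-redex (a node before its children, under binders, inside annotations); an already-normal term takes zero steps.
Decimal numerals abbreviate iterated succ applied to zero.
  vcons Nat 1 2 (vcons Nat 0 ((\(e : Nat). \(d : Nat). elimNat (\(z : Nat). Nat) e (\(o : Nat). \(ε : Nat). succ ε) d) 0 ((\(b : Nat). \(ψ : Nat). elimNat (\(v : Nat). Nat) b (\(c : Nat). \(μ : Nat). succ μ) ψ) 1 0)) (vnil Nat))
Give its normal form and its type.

reduced normal form:
  vcons Nat 1 2 (vcons Nat 0 1 (vnil Nat))
the term's type:
  Vec Nat 2
observation: the leftmost-outermost redex is a beta-redex, and normalization takes 9 steps.


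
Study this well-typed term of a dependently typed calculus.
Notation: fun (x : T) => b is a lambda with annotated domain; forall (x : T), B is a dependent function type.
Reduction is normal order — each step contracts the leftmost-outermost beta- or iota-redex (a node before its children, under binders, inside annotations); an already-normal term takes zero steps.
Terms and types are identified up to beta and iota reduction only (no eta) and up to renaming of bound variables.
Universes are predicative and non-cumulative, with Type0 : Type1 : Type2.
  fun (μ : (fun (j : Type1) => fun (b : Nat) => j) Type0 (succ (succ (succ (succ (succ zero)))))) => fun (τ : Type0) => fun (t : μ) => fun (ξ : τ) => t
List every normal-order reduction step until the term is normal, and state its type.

reduction (normal order):
  fun (μ : (fun (j : Type1) => fun (b : Nat) => j) Type0 (succ (succ (succ (succ (succ zero)))))) => fun (τ : Type0) => fun (t : μ) => fun (ξ : τ) => t
  ~> fun (μ : (fun (j : Nat) => Type0) (succ (succ (succ (succ (succ zero)))))) => fun (b : Type0) => fun (τ : μ) => fun (t : b) => τ
  ~> fun (μ : Type0) => fun (j : Type0) => fun (b : μ) => fun (τ : j) => b
inferred type:
  forall (μ : Type0), forall (j : Type0), forall (b : μ), forall (τ : j), μ


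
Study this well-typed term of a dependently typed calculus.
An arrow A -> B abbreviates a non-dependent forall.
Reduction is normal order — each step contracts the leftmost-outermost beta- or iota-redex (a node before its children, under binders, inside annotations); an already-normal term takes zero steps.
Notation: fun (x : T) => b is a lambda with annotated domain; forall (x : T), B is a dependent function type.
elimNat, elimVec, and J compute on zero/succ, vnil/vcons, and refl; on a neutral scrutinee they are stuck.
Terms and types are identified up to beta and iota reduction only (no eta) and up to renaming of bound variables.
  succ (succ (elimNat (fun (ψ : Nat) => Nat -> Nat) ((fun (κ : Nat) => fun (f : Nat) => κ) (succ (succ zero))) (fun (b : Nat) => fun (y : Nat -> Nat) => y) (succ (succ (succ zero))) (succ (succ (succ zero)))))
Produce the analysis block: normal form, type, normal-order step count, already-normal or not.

resulting normal form:
  succ (succ (succ (succ zero)))
the term's type:
  Nat
normal-order step count: 12
started in normal form: no
first redex: an elimNat iota-redex
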